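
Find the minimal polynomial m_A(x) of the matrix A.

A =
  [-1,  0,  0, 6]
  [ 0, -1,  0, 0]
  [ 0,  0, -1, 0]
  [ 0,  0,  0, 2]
x^2 - x - 2

The characteristic polynomial is χ_A(x) = (x - 2)*(x + 1)^3, so the eigenvalues are known. The minimal polynomial is
  m_A(x) = Π_λ (x − λ)^{k_λ}
where k_λ is the size of the *largest* Jordan block for λ (equivalently, the smallest k with (A − λI)^k v = 0 for every generalised eigenvector v of λ).

  λ = -1: largest Jordan block has size 1, contributing (x + 1)
  λ = 2: largest Jordan block has size 1, contributing (x − 2)

So m_A(x) = (x - 2)*(x + 1) = x^2 - x - 2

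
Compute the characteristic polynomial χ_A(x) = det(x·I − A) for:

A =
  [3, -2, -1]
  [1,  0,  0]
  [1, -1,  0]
x^3 - 3*x^2 + 3*x - 1

Expanding det(x·I − A) (e.g. by cofactor expansion or by noting that A is similar to its Jordan form J, which has the same characteristic polynomial as A) gives
  χ_A(x) = x^3 - 3*x^2 + 3*x - 1
which factors as (x - 1)^3. The eigenvalues (with algebraic multiplicities) are λ = 1 with multiplicity 3.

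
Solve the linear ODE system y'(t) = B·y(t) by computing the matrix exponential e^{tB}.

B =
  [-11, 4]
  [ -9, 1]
e^{tB} =
  [-6*t*exp(-5*t) + exp(-5*t), 4*t*exp(-5*t)]
  [-9*t*exp(-5*t), 6*t*exp(-5*t) + exp(-5*t)]

Strategy: write B = P · J · P⁻¹ where J is a Jordan canonical form, so e^{tB} = P · e^{tJ} · P⁻¹, and e^{tJ} can be computed block-by-block.

B has Jordan form
J =
  [-5,  1]
  [ 0, -5]
(up to reordering of blocks).

Per-block formulas:
  For a 2×2 Jordan block J_2(-5): exp(t · J_2(-5)) = e^(-5t)·(I + t·N), where N is the 2×2 nilpotent shift.

After assembling e^{tJ} and conjugating by P, we get:

e^{tB} =
  [-6*t*exp(-5*t) + exp(-5*t), 4*t*exp(-5*t)]
  [-9*t*exp(-5*t), 6*t*exp(-5*t) + exp(-5*t)]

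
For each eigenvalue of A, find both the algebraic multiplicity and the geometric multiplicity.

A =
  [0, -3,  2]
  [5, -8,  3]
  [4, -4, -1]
λ = -3: alg = 3, geom = 1

Step 1 — factor the characteristic polynomial to read off the algebraic multiplicities:
  χ_A(x) = (x + 3)^3

Step 2 — compute geometric multiplicities via the rank-nullity identity g(λ) = n − rank(A − λI):
  rank(A − (-3)·I) = 2, so dim ker(A − (-3)·I) = n − 2 = 1

Summary:
  λ = -3: algebraic multiplicity = 3, geometric multiplicity = 1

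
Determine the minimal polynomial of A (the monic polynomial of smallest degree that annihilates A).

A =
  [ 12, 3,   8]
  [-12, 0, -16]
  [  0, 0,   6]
x^2 - 12*x + 36

The characteristic polynomial is χ_A(x) = (x - 6)^3, so the eigenvalues are known. The minimal polynomial is
  m_A(x) = Π_λ (x − λ)^{k_λ}
where k_λ is the size of the *largest* Jordan block for λ (equivalently, the smallest k with (A − λI)^k v = 0 for every generalised eigenvector v of λ).

  λ = 6: largest Jordan block has size 2, contributing (x − 6)^2

So m_A(x) = (x - 6)^2 = x^2 - 12*x + 36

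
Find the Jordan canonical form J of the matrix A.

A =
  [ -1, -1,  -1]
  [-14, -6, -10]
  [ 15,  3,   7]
J_2(-2) ⊕ J_1(4)

The characteristic polynomial is
  det(x·I − A) = x^3 - 12*x - 16 = (x - 4)*(x + 2)^2

Eigenvalues and multiplicities (the geometric multiplicity of λ is n − rank(A − λI), which equals the number of Jordan blocks for λ):
  λ = -2: algebraic multiplicity = 2, geometric multiplicity = 1
  λ = 4: algebraic multiplicity = 1, geometric multiplicity = 1

Determining the block sizes for each eigenvalue:
  λ = -2: one block (gm = 1), so the single block has size am = 2 → block sizes [2]
  λ = 4: one block (gm = 1), so the single block has size am = 1 → block sizes [1]

Assembling the blocks gives a Jordan form
J =
  [-2,  1, 0]
  [ 0, -2, 0]
  [ 0,  0, 4]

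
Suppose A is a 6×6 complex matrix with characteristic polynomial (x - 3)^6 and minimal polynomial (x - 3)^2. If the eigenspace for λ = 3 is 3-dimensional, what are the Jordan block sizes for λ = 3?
Block sizes for λ = 3: [2, 2, 2]

Step 1 — from the characteristic polynomial, algebraic multiplicity of λ = 3 is 6. From dim ker(A − (3)·I) = 3, there are exactly 3 Jordan blocks for λ = 3.
Step 2 — from the minimal polynomial, the factor (x − 3)^2 tells us the largest block for λ = 3 has size 2.
Step 3 — with total size 6, 3 blocks, and largest block 2, the block sizes (in nonincreasing order) are [2, 2, 2].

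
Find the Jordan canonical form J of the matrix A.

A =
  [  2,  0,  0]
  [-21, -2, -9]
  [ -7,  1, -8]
J_2(-5) ⊕ J_1(2)

The characteristic polynomial is
  det(x·I − A) = x^3 + 8*x^2 + 5*x - 50 = (x - 2)*(x + 5)^2

Eigenvalues and multiplicities (the geometric multiplicity of λ is n − rank(A − λI), which equals the number of Jordan blocks for λ):
  λ = -5: algebraic multiplicity = 2, geometric multiplicity = 1
  λ = 2: algebraic multiplicity = 1, geometric multiplicity = 1

Determining the block sizes for each eigenvalue:
  λ = -5: one block (gm = 1), so the single block has size am = 2 → block sizes [2]
  λ = 2: one block (gm = 1), so the single block has size am = 1 → block sizes [1]

Assembling the blocks gives a Jordan form
J =
  [-5,  1, 0]
  [ 0, -5, 0]
  [ 0,  0, 2]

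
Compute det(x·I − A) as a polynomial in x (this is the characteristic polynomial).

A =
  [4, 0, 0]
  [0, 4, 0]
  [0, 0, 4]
x^3 - 12*x^2 + 48*x - 64

Expanding det(x·I − A) (e.g. by cofactor expansion or by noting that A is similar to its Jordan form J, which has the same characteristic polynomial as A) gives
  χ_A(x) = x^3 - 12*x^2 + 48*x - 64
which factors as (x - 4)^3. The eigenvalues (with algebraic multiplicities) are λ = 4 with multiplicity 3.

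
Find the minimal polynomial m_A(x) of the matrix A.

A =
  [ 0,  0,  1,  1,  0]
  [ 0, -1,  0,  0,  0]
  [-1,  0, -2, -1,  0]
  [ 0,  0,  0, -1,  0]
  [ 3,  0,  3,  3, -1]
x^2 + 2*x + 1

The characteristic polynomial is χ_A(x) = (x + 1)^5, so the eigenvalues are known. The minimal polynomial is
  m_A(x) = Π_λ (x − λ)^{k_λ}
where k_λ is the size of the *largest* Jordan block for λ (equivalently, the smallest k with (A − λI)^k v = 0 for every generalised eigenvector v of λ).

  λ = -1: largest Jordan block has size 2, contributing (x + 1)^2

So m_A(x) = (x + 1)^2 = x^2 + 2*x + 1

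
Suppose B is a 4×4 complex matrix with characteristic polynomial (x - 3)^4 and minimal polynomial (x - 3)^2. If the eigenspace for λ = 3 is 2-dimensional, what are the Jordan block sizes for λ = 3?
Block sizes for λ = 3: [2, 2]

Step 1 — from the characteristic polynomial, algebraic multiplicity of λ = 3 is 4. From dim ker(B − (3)·I) = 2, there are exactly 2 Jordan blocks for λ = 3.
Step 2 — from the minimal polynomial, the factor (x − 3)^2 tells us the largest block for λ = 3 has size 2.
Step 3 — with total size 4, 2 blocks, and largest block 2, the block sizes (in nonincreasing order) are [2, 2].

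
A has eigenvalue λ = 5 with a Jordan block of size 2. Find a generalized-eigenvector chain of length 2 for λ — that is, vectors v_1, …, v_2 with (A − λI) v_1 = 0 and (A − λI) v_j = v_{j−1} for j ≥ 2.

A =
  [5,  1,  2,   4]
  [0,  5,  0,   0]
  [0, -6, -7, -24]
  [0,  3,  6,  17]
A Jordan chain for λ = 5 of length 2:
v_1 = (1, 0, -6, 3)ᵀ
v_2 = (0, 1, 0, 0)ᵀ

Let N = A − (5)·I. We want v_2 with N^2 v_2 = 0 but N^1 v_2 ≠ 0; then v_{j-1} := N · v_j for j = 2, …, 2.

Pick v_2 = (0, 1, 0, 0)ᵀ.
Then v_1 = N · v_2 = (1, 0, -6, 3)ᵀ.

Sanity check: (A − (5)·I) v_1 = (0, 0, 0, 0)ᵀ = 0. ✓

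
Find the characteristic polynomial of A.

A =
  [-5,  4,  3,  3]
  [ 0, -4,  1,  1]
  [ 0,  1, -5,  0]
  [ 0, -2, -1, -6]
x^4 + 20*x^3 + 150*x^2 + 500*x + 625

Expanding det(x·I − A) (e.g. by cofactor expansion or by noting that A is similar to its Jordan form J, which has the same characteristic polynomial as A) gives
  χ_A(x) = x^4 + 20*x^3 + 150*x^2 + 500*x + 625
which factors as (x + 5)^4. The eigenvalues (with algebraic multiplicities) are λ = -5 with multiplicity 4.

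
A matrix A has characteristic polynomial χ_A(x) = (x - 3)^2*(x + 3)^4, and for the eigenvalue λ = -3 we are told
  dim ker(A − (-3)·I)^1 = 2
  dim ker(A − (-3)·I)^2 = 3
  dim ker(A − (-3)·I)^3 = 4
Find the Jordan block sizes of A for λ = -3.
Block sizes for λ = -3: [3, 1]

From the dimensions of kernels of powers, the number of Jordan blocks of size at least j is d_j − d_{j−1} where d_j = dim ker(N^j) (with d_0 = 0). Computing the differences gives [2, 1, 1].
The number of blocks of size exactly k is (#blocks of size ≥ k) − (#blocks of size ≥ k + 1), so the partition is: 1 block(s) of size 1, 1 block(s) of size 3.
In nonincreasing order the block sizes are [3, 1].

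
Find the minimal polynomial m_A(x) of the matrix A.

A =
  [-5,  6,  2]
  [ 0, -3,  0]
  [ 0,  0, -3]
x^2 + 8*x + 15

The characteristic polynomial is χ_A(x) = (x + 3)^2*(x + 5), so the eigenvalues are known. The minimal polynomial is
  m_A(x) = Π_λ (x − λ)^{k_λ}
where k_λ is the size of the *largest* Jordan block for λ (equivalently, the smallest k with (A − λI)^k v = 0 for every generalised eigenvector v of λ).

  λ = -5: largest Jordan block has size 1, contributing (x + 5)
  λ = -3: largest Jordan block has size 1, contributing (x + 3)

So m_A(x) = (x + 3)*(x + 5) = x^2 + 8*x + 15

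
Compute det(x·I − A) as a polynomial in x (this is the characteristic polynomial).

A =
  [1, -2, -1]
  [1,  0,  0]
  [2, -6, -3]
x^3 + 2*x^2 + x

Expanding det(x·I − A) (e.g. by cofactor expansion or by noting that A is similar to its Jordan form J, which has the same characteristic polynomial as A) gives
  χ_A(x) = x^3 + 2*x^2 + x
which factors as x*(x + 1)^2. The eigenvalues (with algebraic multiplicities) are λ = -1 with multiplicity 2, λ = 0 with multiplicity 1.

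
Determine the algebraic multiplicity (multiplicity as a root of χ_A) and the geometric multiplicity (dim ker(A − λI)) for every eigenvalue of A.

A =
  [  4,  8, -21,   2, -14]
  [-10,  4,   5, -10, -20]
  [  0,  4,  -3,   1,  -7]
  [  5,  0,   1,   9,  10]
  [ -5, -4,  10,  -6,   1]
λ = -1: alg = 1, geom = 1; λ = 4: alg = 4, geom = 2

Step 1 — factor the characteristic polynomial to read off the algebraic multiplicities:
  χ_A(x) = (x - 4)^4*(x + 1)

Step 2 — compute geometric multiplicities via the rank-nullity identity g(λ) = n − rank(A − λI):
  rank(A − (-1)·I) = 4, so dim ker(A − (-1)·I) = n − 4 = 1
  rank(A − (4)·I) = 3, so dim ker(A − (4)·I) = n − 3 = 2

Summary:
  λ = -1: algebraic multiplicity = 1, geometric multiplicity = 1
  λ = 4: algebraic multiplicity = 4, geometric multiplicity = 2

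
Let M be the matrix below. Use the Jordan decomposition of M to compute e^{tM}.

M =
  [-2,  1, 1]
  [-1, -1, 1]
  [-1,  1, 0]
e^{tM} =
  [-t^2*exp(-t)/2 - t*exp(-t) + exp(-t), t*exp(-t), t^2*exp(-t)/2 + t*exp(-t)]
  [-t*exp(-t), exp(-t), t*exp(-t)]
  [-t^2*exp(-t)/2 - t*exp(-t), t*exp(-t), t^2*exp(-t)/2 + t*exp(-t) + exp(-t)]

Strategy: write M = P · J · P⁻¹ where J is a Jordan canonical form, so e^{tM} = P · e^{tJ} · P⁻¹, and e^{tJ} can be computed block-by-block.

M has Jordan form
J =
  [-1,  1,  0]
  [ 0, -1,  1]
  [ 0,  0, -1]
(up to reordering of blocks).

Per-block formulas:
  For a 3×3 Jordan block J_3(-1): exp(t · J_3(-1)) = e^(-1t)·(I + t·N + (t^2/2)·N^2), where N is the 3×3 nilpotent shift.

After assembling e^{tJ} and conjugating by P, we get:

e^{tM} =
  [-t^2*exp(-t)/2 - t*exp(-t) + exp(-t), t*exp(-t), t^2*exp(-t)/2 + t*exp(-t)]
  [-t*exp(-t), exp(-t), t*exp(-t)]
  [-t^2*exp(-t)/2 - t*exp(-t), t*exp(-t), t^2*exp(-t)/2 + t*exp(-t) + exp(-t)]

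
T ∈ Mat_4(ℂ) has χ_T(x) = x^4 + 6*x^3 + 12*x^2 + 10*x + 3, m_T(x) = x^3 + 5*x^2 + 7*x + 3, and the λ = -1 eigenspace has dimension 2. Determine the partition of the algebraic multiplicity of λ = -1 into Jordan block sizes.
Block sizes for λ = -1: [2, 1]

Step 1 — from the characteristic polynomial, algebraic multiplicity of λ = -1 is 3. From dim ker(T − (-1)·I) = 2, there are exactly 2 Jordan blocks for λ = -1.
Step 2 — from the minimal polynomial, the factor (x + 1)^2 tells us the largest block for λ = -1 has size 2.
Step 3 — with total size 3, 2 blocks, and largest block 2, the block sizes (in nonincreasing order) are [2, 1].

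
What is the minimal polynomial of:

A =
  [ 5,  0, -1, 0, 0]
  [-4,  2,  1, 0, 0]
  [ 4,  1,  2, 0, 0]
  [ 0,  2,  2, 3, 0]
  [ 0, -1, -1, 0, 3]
x^3 - 9*x^2 + 27*x - 27

The characteristic polynomial is χ_A(x) = (x - 3)^5, so the eigenvalues are known. The minimal polynomial is
  m_A(x) = Π_λ (x − λ)^{k_λ}
where k_λ is the size of the *largest* Jordan block for λ (equivalently, the smallest k with (A − λI)^k v = 0 for every generalised eigenvector v of λ).

  λ = 3: largest Jordan block has size 3, contributing (x − 3)^3

So m_A(x) = (x - 3)^3 = x^3 - 9*x^2 + 27*x - 27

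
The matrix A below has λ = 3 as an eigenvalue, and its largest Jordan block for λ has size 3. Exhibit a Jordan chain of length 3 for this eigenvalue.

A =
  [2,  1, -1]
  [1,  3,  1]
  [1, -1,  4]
A Jordan chain for λ = 3 of length 3:
v_1 = (1, 0, -1)ᵀ
v_2 = (-1, 1, 1)ᵀ
v_3 = (1, 0, 0)ᵀ

Let N = A − (3)·I. We want v_3 with N^3 v_3 = 0 but N^2 v_3 ≠ 0; then v_{j-1} := N · v_j for j = 3, …, 2.

Pick v_3 = (1, 0, 0)ᵀ.
Then v_2 = N · v_3 = (-1, 1, 1)ᵀ.
Then v_1 = N · v_2 = (1, 0, -1)ᵀ.

Sanity check: (A − (3)·I) v_1 = (0, 0, 0)ᵀ = 0. ✓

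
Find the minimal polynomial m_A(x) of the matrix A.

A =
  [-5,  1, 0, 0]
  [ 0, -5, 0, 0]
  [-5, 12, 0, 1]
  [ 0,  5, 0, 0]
x^4 + 10*x^3 + 25*x^2

The characteristic polynomial is χ_A(x) = x^2*(x + 5)^2, so the eigenvalues are known. The minimal polynomial is
  m_A(x) = Π_λ (x − λ)^{k_λ}
where k_λ is the size of the *largest* Jordan block for λ (equivalently, the smallest k with (A − λI)^k v = 0 for every generalised eigenvector v of λ).

  λ = -5: largest Jordan block has size 2, contributing (x + 5)^2
  λ = 0: largest Jordan block has size 2, contributing (x − 0)^2

So m_A(x) = x^2*(x + 5)^2 = x^4 + 10*x^3 + 25*x^2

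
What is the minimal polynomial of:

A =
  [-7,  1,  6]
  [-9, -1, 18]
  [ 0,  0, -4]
x^2 + 8*x + 16

The characteristic polynomial is χ_A(x) = (x + 4)^3, so the eigenvalues are known. The minimal polynomial is
  m_A(x) = Π_λ (x − λ)^{k_λ}
where k_λ is the size of the *largest* Jordan block for λ (equivalently, the smallest k with (A − λI)^k v = 0 for every generalised eigenvector v of λ).

  λ = -4: largest Jordan block has size 2, contributing (x + 4)^2

So m_A(x) = (x + 4)^2 = x^2 + 8*x + 16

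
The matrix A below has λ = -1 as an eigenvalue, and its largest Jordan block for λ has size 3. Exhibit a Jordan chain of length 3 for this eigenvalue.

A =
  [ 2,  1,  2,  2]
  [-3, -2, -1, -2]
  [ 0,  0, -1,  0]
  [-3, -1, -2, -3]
A Jordan chain for λ = -1 of length 3:
v_1 = (1, -1, 0, -1)ᵀ
v_2 = (2, -1, 0, -2)ᵀ
v_3 = (0, 0, 1, 0)ᵀ

Let N = A − (-1)·I. We want v_3 with N^3 v_3 = 0 but N^2 v_3 ≠ 0; then v_{j-1} := N · v_j for j = 3, …, 2.

Pick v_3 = (0, 0, 1, 0)ᵀ.
Then v_2 = N · v_3 = (2, -1, 0, -2)ᵀ.
Then v_1 = N · v_2 = (1, -1, 0, -1)ᵀ.

Sanity check: (A − (-1)·I) v_1 = (0, 0, 0, 0)ᵀ = 0. ✓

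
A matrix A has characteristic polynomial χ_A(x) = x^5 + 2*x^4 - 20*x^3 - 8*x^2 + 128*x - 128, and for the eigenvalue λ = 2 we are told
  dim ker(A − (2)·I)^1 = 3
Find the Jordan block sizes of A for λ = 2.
Block sizes for λ = 2: [1, 1, 1]

From the dimensions of kernels of powers, the number of Jordan blocks of size at least j is d_j − d_{j−1} where d_j = dim ker(N^j) (with d_0 = 0). Computing the differences gives [3].
The number of blocks of size exactly k is (#blocks of size ≥ k) − (#blocks of size ≥ k + 1), so the partition is: 3 block(s) of size 1.
In nonincreasing order the block sizes are [1, 1, 1].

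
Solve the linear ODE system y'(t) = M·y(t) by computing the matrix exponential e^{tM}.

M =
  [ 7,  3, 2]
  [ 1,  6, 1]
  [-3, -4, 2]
e^{tM} =
  [t^2*exp(5*t)/2 + 2*t*exp(5*t) + exp(5*t), t^2*exp(5*t)/2 + 3*t*exp(5*t), t^2*exp(5*t)/2 + 2*t*exp(5*t)]
  [t*exp(5*t), t*exp(5*t) + exp(5*t), t*exp(5*t)]
  [-t^2*exp(5*t)/2 - 3*t*exp(5*t), -t^2*exp(5*t)/2 - 4*t*exp(5*t), -t^2*exp(5*t)/2 - 3*t*exp(5*t) + exp(5*t)]

Strategy: write M = P · J · P⁻¹ where J is a Jordan canonical form, so e^{tM} = P · e^{tJ} · P⁻¹, and e^{tJ} can be computed block-by-block.

M has Jordan form
J =
  [5, 1, 0]
  [0, 5, 1]
  [0, 0, 5]
(up to reordering of blocks).

Per-block formulas:
  For a 3×3 Jordan block J_3(5): exp(t · J_3(5)) = e^(5t)·(I + t·N + (t^2/2)·N^2), where N is the 3×3 nilpotent shift.

After assembling e^{tJ} and conjugating by P, we get:

e^{tM} =
  [t^2*exp(5*t)/2 + 2*t*exp(5*t) + exp(5*t), t^2*exp(5*t)/2 + 3*t*exp(5*t), t^2*exp(5*t)/2 + 2*t*exp(5*t)]
  [t*exp(5*t), t*exp(5*t) + exp(5*t), t*exp(5*t)]
  [-t^2*exp(5*t)/2 - 3*t*exp(5*t), -t^2*exp(5*t)/2 - 4*t*exp(5*t), -t^2*exp(5*t)/2 - 3*t*exp(5*t) + exp(5*t)]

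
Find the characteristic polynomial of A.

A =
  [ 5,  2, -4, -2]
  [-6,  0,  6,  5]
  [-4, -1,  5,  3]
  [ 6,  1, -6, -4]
x^4 - 6*x^3 + 12*x^2 - 10*x + 3

Expanding det(x·I − A) (e.g. by cofactor expansion or by noting that A is similar to its Jordan form J, which has the same characteristic polynomial as A) gives
  χ_A(x) = x^4 - 6*x^3 + 12*x^2 - 10*x + 3
which factors as (x - 3)*(x - 1)^3. The eigenvalues (with algebraic multiplicities) are λ = 1 with multiplicity 3, λ = 3 with multiplicity 1.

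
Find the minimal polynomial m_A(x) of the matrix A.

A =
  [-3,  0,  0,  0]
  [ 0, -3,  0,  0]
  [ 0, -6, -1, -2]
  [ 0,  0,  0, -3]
x^2 + 4*x + 3

The characteristic polynomial is χ_A(x) = (x + 1)*(x + 3)^3, so the eigenvalues are known. The minimal polynomial is
  m_A(x) = Π_λ (x − λ)^{k_λ}
where k_λ is the size of the *largest* Jordan block for λ (equivalently, the smallest k with (A − λI)^k v = 0 for every generalised eigenvector v of λ).

  λ = -3: largest Jordan block has size 1, contributing (x + 3)
  λ = -1: largest Jordan block has size 1, contributing (x + 1)

So m_A(x) = (x + 1)*(x + 3) = x^2 + 4*x + 3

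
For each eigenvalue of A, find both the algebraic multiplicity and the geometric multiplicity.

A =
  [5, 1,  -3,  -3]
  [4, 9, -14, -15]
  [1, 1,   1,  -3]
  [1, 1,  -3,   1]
λ = 4: alg = 4, geom = 2

Step 1 — factor the characteristic polynomial to read off the algebraic multiplicities:
  χ_A(x) = (x - 4)^4

Step 2 — compute geometric multiplicities via the rank-nullity identity g(λ) = n − rank(A − λI):
  rank(A − (4)·I) = 2, so dim ker(A − (4)·I) = n − 2 = 2

Summary:
  λ = 4: algebraic multiplicity = 4, geometric multiplicity = 2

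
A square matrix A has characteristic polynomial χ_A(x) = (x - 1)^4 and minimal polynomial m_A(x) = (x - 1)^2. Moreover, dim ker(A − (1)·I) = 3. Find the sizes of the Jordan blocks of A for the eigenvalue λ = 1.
Block sizes for λ = 1: [2, 1, 1]

Step 1 — from the characteristic polynomial, algebraic multiplicity of λ = 1 is 4. From dim ker(A − (1)·I) = 3, there are exactly 3 Jordan blocks for λ = 1.
Step 2 — from the minimal polynomial, the factor (x − 1)^2 tells us the largest block for λ = 1 has size 2.
Step 3 — with total size 4, 3 blocks, and largest block 2, the block sizes (in nonincreasing order) are [2, 1, 1].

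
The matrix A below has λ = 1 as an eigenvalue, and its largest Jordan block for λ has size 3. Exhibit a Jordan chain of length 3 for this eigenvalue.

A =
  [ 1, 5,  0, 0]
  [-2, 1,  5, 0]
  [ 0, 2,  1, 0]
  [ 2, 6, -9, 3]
A Jordan chain for λ = 1 of length 3:
v_1 = (-10, 0, -4, -8)ᵀ
v_2 = (0, -2, 0, 2)ᵀ
v_3 = (1, 0, 0, 0)ᵀ

Let N = A − (1)·I. We want v_3 with N^3 v_3 = 0 but N^2 v_3 ≠ 0; then v_{j-1} := N · v_j for j = 3, …, 2.

Pick v_3 = (1, 0, 0, 0)ᵀ.
Then v_2 = N · v_3 = (0, -2, 0, 2)ᵀ.
Then v_1 = N · v_2 = (-10, 0, -4, -8)ᵀ.

Sanity check: (A − (1)·I) v_1 = (0, 0, 0, 0)ᵀ = 0. ✓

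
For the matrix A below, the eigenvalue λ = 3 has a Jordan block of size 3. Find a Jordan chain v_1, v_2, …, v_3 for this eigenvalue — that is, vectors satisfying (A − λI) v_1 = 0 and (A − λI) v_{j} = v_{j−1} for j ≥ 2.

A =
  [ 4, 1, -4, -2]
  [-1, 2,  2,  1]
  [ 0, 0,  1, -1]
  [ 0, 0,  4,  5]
A Jordan chain for λ = 3 of length 3:
v_1 = (-2, 2, 0, 0)ᵀ
v_2 = (-4, 2, -2, 4)ᵀ
v_3 = (0, 0, 1, 0)ᵀ

Let N = A − (3)·I. We want v_3 with N^3 v_3 = 0 but N^2 v_3 ≠ 0; then v_{j-1} := N · v_j for j = 3, …, 2.

Pick v_3 = (0, 0, 1, 0)ᵀ.
Then v_2 = N · v_3 = (-4, 2, -2, 4)ᵀ.
Then v_1 = N · v_2 = (-2, 2, 0, 0)ᵀ.

Sanity check: (A − (3)·I) v_1 = (0, 0, 0, 0)ᵀ = 0. ✓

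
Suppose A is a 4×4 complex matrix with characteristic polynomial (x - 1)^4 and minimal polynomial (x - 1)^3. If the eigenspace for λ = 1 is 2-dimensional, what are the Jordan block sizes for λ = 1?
Block sizes for λ = 1: [3, 1]

Step 1 — from the characteristic polynomial, algebraic multiplicity of λ = 1 is 4. From dim ker(A − (1)·I) = 2, there are exactly 2 Jordan blocks for λ = 1.
Step 2 — from the minimal polynomial, the factor (x − 1)^3 tells us the largest block for λ = 1 has size 3.
Step 3 — with total size 4, 2 blocks, and largest block 3, the block sizes (in nonincreasing order) are [3, 1].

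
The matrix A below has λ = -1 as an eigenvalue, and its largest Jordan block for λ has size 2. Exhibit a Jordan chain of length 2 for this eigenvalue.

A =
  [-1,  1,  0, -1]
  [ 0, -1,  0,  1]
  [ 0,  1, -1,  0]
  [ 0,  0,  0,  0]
A Jordan chain for λ = -1 of length 2:
v_1 = (1, 0, 1, 0)ᵀ
v_2 = (0, 1, 0, 0)ᵀ

Let N = A − (-1)·I. We want v_2 with N^2 v_2 = 0 but N^1 v_2 ≠ 0; then v_{j-1} := N · v_j for j = 2, …, 2.

Pick v_2 = (0, 1, 0, 0)ᵀ.
Then v_1 = N · v_2 = (1, 0, 1, 0)ᵀ.

Sanity check: (A − (-1)·I) v_1 = (0, 0, 0, 0)ᵀ = 0. ✓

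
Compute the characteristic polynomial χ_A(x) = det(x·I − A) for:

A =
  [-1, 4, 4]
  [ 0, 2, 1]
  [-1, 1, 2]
x^3 - 3*x^2 + 3*x - 1

Expanding det(x·I − A) (e.g. by cofactor expansion or by noting that A is similar to its Jordan form J, which has the same characteristic polynomial as A) gives
  χ_A(x) = x^3 - 3*x^2 + 3*x - 1
which factors as (x - 1)^3. The eigenvalues (with algebraic multiplicities) are λ = 1 with multiplicity 3.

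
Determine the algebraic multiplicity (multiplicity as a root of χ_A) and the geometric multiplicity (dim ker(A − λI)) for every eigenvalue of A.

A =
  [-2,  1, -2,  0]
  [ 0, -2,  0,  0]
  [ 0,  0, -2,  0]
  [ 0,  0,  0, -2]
λ = -2: alg = 4, geom = 3

Step 1 — factor the characteristic polynomial to read off the algebraic multiplicities:
  χ_A(x) = (x + 2)^4

Step 2 — compute geometric multiplicities via the rank-nullity identity g(λ) = n − rank(A − λI):
  rank(A − (-2)·I) = 1, so dim ker(A − (-2)·I) = n − 1 = 3

Summary:
  λ = -2: algebraic multiplicity = 4, geometric multiplicity = 3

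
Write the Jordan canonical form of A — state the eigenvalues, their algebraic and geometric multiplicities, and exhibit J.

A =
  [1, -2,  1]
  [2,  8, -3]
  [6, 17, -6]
J_3(1)

The characteristic polynomial is
  det(x·I − A) = x^3 - 3*x^2 + 3*x - 1 = (x - 1)^3

Eigenvalues and multiplicities (the geometric multiplicity of λ is n − rank(A − λI), which equals the number of Jordan blocks for λ):
  λ = 1: algebraic multiplicity = 3, geometric multiplicity = 1

Determining the block sizes for each eigenvalue:
  λ = 1: one block (gm = 1), so the single block has size am = 3 → block sizes [3]

Assembling the blocks gives a Jordan form
J =
  [1, 1, 0]
  [0, 1, 1]
  [0, 0, 1]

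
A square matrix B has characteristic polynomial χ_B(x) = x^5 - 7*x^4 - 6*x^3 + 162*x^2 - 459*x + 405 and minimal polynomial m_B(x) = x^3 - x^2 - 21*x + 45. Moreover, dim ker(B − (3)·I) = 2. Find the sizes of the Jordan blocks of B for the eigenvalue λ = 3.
Block sizes for λ = 3: [2, 2]

Step 1 — from the characteristic polynomial, algebraic multiplicity of λ = 3 is 4. From dim ker(B − (3)·I) = 2, there are exactly 2 Jordan blocks for λ = 3.
Step 2 — from the minimal polynomial, the factor (x − 3)^2 tells us the largest block for λ = 3 has size 2.
Step 3 — with total size 4, 2 blocks, and largest block 2, the block sizes (in nonincreasing order) are [2, 2].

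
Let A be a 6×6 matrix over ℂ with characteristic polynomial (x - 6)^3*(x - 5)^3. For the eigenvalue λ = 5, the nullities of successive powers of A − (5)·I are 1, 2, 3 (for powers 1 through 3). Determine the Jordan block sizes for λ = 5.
Block sizes for λ = 5: [3]

From the dimensions of kernels of powers, the number of Jordan blocks of size at least j is d_j − d_{j−1} where d_j = dim ker(N^j) (with d_0 = 0). Computing the differences gives [1, 1, 1].
The number of blocks of size exactly k is (#blocks of size ≥ k) − (#blocks of size ≥ k + 1), so the partition is: 1 block(s) of size 3.
In nonincreasing order the block sizes are [3].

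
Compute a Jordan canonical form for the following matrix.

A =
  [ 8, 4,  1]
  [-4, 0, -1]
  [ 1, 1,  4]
J_3(4)

The characteristic polynomial is
  det(x·I − A) = x^3 - 12*x^2 + 48*x - 64 = (x - 4)^3

Eigenvalues and multiplicities (the geometric multiplicity of λ is n − rank(A − λI), which equals the number of Jordan blocks for λ):
  λ = 4: algebraic multiplicity = 3, geometric multiplicity = 1

Determining the block sizes for each eigenvalue:
  λ = 4: one block (gm = 1), so the single block has size am = 3 → block sizes [3]

Assembling the blocks gives a Jordan form
J =
  [4, 1, 0]
  [0, 4, 1]
  [0, 0, 4]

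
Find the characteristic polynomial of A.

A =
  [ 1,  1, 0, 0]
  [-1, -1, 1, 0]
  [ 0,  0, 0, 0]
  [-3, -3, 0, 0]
x^4

Expanding det(x·I − A) (e.g. by cofactor expansion or by noting that A is similar to its Jordan form J, which has the same characteristic polynomial as A) gives
  χ_A(x) = x^4
which factors as x^4. The eigenvalues (with algebraic multiplicities) are λ = 0 with multiplicity 4.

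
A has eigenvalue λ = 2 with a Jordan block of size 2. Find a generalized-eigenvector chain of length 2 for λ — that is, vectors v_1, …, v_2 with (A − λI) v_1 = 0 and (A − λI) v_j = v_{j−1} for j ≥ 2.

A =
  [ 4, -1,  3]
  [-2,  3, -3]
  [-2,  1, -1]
A Jordan chain for λ = 2 of length 2:
v_1 = (2, -2, -2)ᵀ
v_2 = (1, 0, 0)ᵀ

Let N = A − (2)·I. We want v_2 with N^2 v_2 = 0 but N^1 v_2 ≠ 0; then v_{j-1} := N · v_j for j = 2, …, 2.

Pick v_2 = (1, 0, 0)ᵀ.
Then v_1 = N · v_2 = (2, -2, -2)ᵀ.

Sanity check: (A − (2)·I) v_1 = (0, 0, 0)ᵀ = 0. ✓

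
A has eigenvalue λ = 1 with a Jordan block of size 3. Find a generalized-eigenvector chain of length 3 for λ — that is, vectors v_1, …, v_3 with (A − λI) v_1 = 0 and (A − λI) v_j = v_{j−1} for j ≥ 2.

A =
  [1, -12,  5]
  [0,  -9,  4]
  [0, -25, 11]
A Jordan chain for λ = 1 of length 3:
v_1 = (-5, 0, 0)ᵀ
v_2 = (-12, -10, -25)ᵀ
v_3 = (0, 1, 0)ᵀ

Let N = A − (1)·I. We want v_3 with N^3 v_3 = 0 but N^2 v_3 ≠ 0; then v_{j-1} := N · v_j for j = 3, …, 2.

Pick v_3 = (0, 1, 0)ᵀ.
Then v_2 = N · v_3 = (-12, -10, -25)ᵀ.
Then v_1 = N · v_2 = (-5, 0, 0)ᵀ.

Sanity check: (A − (1)·I) v_1 = (0, 0, 0)ᵀ = 0. ✓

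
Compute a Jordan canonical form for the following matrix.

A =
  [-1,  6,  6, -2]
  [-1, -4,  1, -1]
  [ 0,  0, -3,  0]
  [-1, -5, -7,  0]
J_2(-3) ⊕ J_1(-3) ⊕ J_1(1)

The characteristic polynomial is
  det(x·I − A) = x^4 + 8*x^3 + 18*x^2 - 27 = (x - 1)*(x + 3)^3

Eigenvalues and multiplicities (the geometric multiplicity of λ is n − rank(A − λI), which equals the number of Jordan blocks for λ):
  λ = -3: algebraic multiplicity = 3, geometric multiplicity = 2
  λ = 1: algebraic multiplicity = 1, geometric multiplicity = 1

Determining the block sizes for each eigenvalue:
  λ = -3: 2 blocks summing to 3 forces exactly one block of size 2 and the rest size 1 → block sizes [2, 1]
  λ = 1: one block (gm = 1), so the single block has size am = 1 → block sizes [1]

Assembling the blocks gives a Jordan form
J =
  [-3,  1,  0, 0]
  [ 0, -3,  0, 0]
  [ 0,  0, -3, 0]
  [ 0,  0,  0, 1]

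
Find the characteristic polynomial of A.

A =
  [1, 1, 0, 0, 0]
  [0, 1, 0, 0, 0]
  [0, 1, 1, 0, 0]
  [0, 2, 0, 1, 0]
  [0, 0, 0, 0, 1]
x^5 - 5*x^4 + 10*x^3 - 10*x^2 + 5*x - 1

Expanding det(x·I − A) (e.g. by cofactor expansion or by noting that A is similar to its Jordan form J, which has the same characteristic polynomial as A) gives
  χ_A(x) = x^5 - 5*x^4 + 10*x^3 - 10*x^2 + 5*x - 1
which factors as (x - 1)^5. The eigenvalues (with algebraic multiplicities) are λ = 1 with multiplicity 5.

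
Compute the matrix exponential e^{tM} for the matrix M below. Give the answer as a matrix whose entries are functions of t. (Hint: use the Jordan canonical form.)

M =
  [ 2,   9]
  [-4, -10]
e^{tM} =
  [6*t*exp(-4*t) + exp(-4*t), 9*t*exp(-4*t)]
  [-4*t*exp(-4*t), -6*t*exp(-4*t) + exp(-4*t)]

Strategy: write M = P · J · P⁻¹ where J is a Jordan canonical form, so e^{tM} = P · e^{tJ} · P⁻¹, and e^{tJ} can be computed block-by-block.

M has Jordan form
J =
  [-4,  1]
  [ 0, -4]
(up to reordering of blocks).

Per-block formulas:
  For a 2×2 Jordan block J_2(-4): exp(t · J_2(-4)) = e^(-4t)·(I + t·N), where N is the 2×2 nilpotent shift.

After assembling e^{tJ} and conjugating by P, we get:

e^{tM} =
  [6*t*exp(-4*t) + exp(-4*t), 9*t*exp(-4*t)]
  [-4*t*exp(-4*t), -6*t*exp(-4*t) + exp(-4*t)]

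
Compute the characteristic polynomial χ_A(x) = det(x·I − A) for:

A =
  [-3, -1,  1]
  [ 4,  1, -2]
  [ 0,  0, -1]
x^3 + 3*x^2 + 3*x + 1

Expanding det(x·I − A) (e.g. by cofactor expansion or by noting that A is similar to its Jordan form J, which has the same characteristic polynomial as A) gives
  χ_A(x) = x^3 + 3*x^2 + 3*x + 1
which factors as (x + 1)^3. The eigenvalues (with algebraic multiplicities) are λ = -1 with multiplicity 3.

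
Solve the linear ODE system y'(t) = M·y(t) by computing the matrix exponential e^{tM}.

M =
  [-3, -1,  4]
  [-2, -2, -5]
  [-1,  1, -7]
e^{tM} =
  [-t^2*exp(-4*t)/2 + t*exp(-4*t) + exp(-4*t), t^2*exp(-4*t)/2 - t*exp(-4*t), -3*t^2*exp(-4*t)/2 + 4*t*exp(-4*t)]
  [-t^2*exp(-4*t)/2 - 2*t*exp(-4*t), t^2*exp(-4*t)/2 + 2*t*exp(-4*t) + exp(-4*t), -3*t^2*exp(-4*t)/2 - 5*t*exp(-4*t)]
  [-t*exp(-4*t), t*exp(-4*t), -3*t*exp(-4*t) + exp(-4*t)]

Strategy: write M = P · J · P⁻¹ where J is a Jordan canonical form, so e^{tM} = P · e^{tJ} · P⁻¹, and e^{tJ} can be computed block-by-block.

M has Jordan form
J =
  [-4,  1,  0]
  [ 0, -4,  1]
  [ 0,  0, -4]
(up to reordering of blocks).

Per-block formulas:
  For a 3×3 Jordan block J_3(-4): exp(t · J_3(-4)) = e^(-4t)·(I + t·N + (t^2/2)·N^2), where N is the 3×3 nilpotent shift.

After assembling e^{tJ} and conjugating by P, we get:

e^{tM} =
  [-t^2*exp(-4*t)/2 + t*exp(-4*t) + exp(-4*t), t^2*exp(-4*t)/2 - t*exp(-4*t), -3*t^2*exp(-4*t)/2 + 4*t*exp(-4*t)]
  [-t^2*exp(-4*t)/2 - 2*t*exp(-4*t), t^2*exp(-4*t)/2 + 2*t*exp(-4*t) + exp(-4*t), -3*t^2*exp(-4*t)/2 - 5*t*exp(-4*t)]
  [-t*exp(-4*t), t*exp(-4*t), -3*t*exp(-4*t) + exp(-4*t)]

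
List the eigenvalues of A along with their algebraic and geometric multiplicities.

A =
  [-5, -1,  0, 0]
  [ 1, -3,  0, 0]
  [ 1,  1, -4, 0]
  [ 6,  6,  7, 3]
λ = -4: alg = 3, geom = 2; λ = 3: alg = 1, geom = 1

Step 1 — factor the characteristic polynomial to read off the algebraic multiplicities:
  χ_A(x) = (x - 3)*(x + 4)^3

Step 2 — compute geometric multiplicities via the rank-nullity identity g(λ) = n − rank(A − λI):
  rank(A − (-4)·I) = 2, so dim ker(A − (-4)·I) = n − 2 = 2
  rank(A − (3)·I) = 3, so dim ker(A − (3)·I) = n − 3 = 1

Summary:
  λ = -4: algebraic multiplicity = 3, geometric multiplicity = 2
  λ = 3: algebraic multiplicity = 1, geometric multiplicity = 1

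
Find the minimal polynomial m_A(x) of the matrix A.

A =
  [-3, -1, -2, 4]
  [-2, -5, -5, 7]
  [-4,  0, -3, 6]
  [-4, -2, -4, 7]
x^3 + 3*x^2 + 3*x + 1

The characteristic polynomial is χ_A(x) = (x + 1)^4, so the eigenvalues are known. The minimal polynomial is
  m_A(x) = Π_λ (x − λ)^{k_λ}
where k_λ is the size of the *largest* Jordan block for λ (equivalently, the smallest k with (A − λI)^k v = 0 for every generalised eigenvector v of λ).

  λ = -1: largest Jordan block has size 3, contributing (x + 1)^3

So m_A(x) = (x + 1)^3 = x^3 + 3*x^2 + 3*x + 1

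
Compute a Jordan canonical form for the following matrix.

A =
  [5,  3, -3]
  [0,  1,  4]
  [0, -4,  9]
J_2(5) ⊕ J_1(5)

The characteristic polynomial is
  det(x·I − A) = x^3 - 15*x^2 + 75*x - 125 = (x - 5)^3

Eigenvalues and multiplicities (the geometric multiplicity of λ is n − rank(A − λI), which equals the number of Jordan blocks for λ):
  λ = 5: algebraic multiplicity = 3, geometric multiplicity = 2

Determining the block sizes for each eigenvalue:
  λ = 5: 2 blocks summing to 3 forces exactly one block of size 2 and the rest size 1 → block sizes [2, 1]

Assembling the blocks gives a Jordan form
J =
  [5, 1, 0]
  [0, 5, 0]
  [0, 0, 5]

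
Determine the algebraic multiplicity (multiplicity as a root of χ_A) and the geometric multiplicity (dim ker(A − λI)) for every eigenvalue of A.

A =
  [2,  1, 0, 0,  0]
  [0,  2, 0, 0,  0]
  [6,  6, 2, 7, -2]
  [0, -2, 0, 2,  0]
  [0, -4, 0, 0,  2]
λ = 2: alg = 5, geom = 3

Step 1 — factor the characteristic polynomial to read off the algebraic multiplicities:
  χ_A(x) = (x - 2)^5

Step 2 — compute geometric multiplicities via the rank-nullity identity g(λ) = n − rank(A − λI):
  rank(A − (2)·I) = 2, so dim ker(A − (2)·I) = n − 2 = 3

Summary:
  λ = 2: algebraic multiplicity = 5, geometric multiplicity = 3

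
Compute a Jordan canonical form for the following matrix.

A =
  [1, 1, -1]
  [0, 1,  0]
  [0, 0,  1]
J_2(1) ⊕ J_1(1)

The characteristic polynomial is
  det(x·I − A) = x^3 - 3*x^2 + 3*x - 1 = (x - 1)^3

Eigenvalues and multiplicities (the geometric multiplicity of λ is n − rank(A − λI), which equals the number of Jordan blocks for λ):
  λ = 1: algebraic multiplicity = 3, geometric multiplicity = 2

Determining the block sizes for each eigenvalue:
  λ = 1: 2 blocks summing to 3 forces exactly one block of size 2 and the rest size 1 → block sizes [2, 1]

Assembling the blocks gives a Jordan form
J =
  [1, 1, 0]
  [0, 1, 0]
  [0, 0, 1]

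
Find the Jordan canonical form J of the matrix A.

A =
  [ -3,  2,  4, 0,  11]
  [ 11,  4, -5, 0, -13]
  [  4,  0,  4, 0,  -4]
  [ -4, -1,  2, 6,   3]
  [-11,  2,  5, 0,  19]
J_3(6) ⊕ J_2(6)

The characteristic polynomial is
  det(x·I − A) = x^5 - 30*x^4 + 360*x^3 - 2160*x^2 + 6480*x - 7776 = (x - 6)^5

Eigenvalues and multiplicities (the geometric multiplicity of λ is n − rank(A − λI), which equals the number of Jordan blocks for λ):
  λ = 6: algebraic multiplicity = 5, geometric multiplicity = 2

Determining the block sizes for each eigenvalue:
  λ = 6: with am = 5 and gm = 2, the partition is not yet determined (e.g. several partitions of 5 into 2 parts exist). Let N = A − (6)·I. Computing rank(N^1) = 3, rank(N^2) = 1, rank(N^3) = 0; the number of blocks of size ≥ j is rank(N^{j−1}) − rank(N^j), giving [2, 2, 1]. So we have 1 block(s) of size 3, 1 block(s) of size 2 → block sizes [3, 2]

Assembling the blocks gives a Jordan form
J =
  [6, 1, 0, 0, 0]
  [0, 6, 1, 0, 0]
  [0, 0, 6, 0, 0]
  [0, 0, 0, 6, 1]
  [0, 0, 0, 0, 6]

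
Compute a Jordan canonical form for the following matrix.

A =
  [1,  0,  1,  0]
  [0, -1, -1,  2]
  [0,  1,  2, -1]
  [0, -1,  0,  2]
J_3(1) ⊕ J_1(1)

The characteristic polynomial is
  det(x·I − A) = x^4 - 4*x^3 + 6*x^2 - 4*x + 1 = (x - 1)^4

Eigenvalues and multiplicities (the geometric multiplicity of λ is n − rank(A − λI), which equals the number of Jordan blocks for λ):
  λ = 1: algebraic multiplicity = 4, geometric multiplicity = 2

Determining the block sizes for each eigenvalue:
  λ = 1: with am = 4 and gm = 2, the partition is not yet determined (e.g. several partitions of 4 into 2 parts exist). Let N = A − (1)·I. Computing rank(N^1) = 2, rank(N^2) = 1, rank(N^3) = 0; the number of blocks of size ≥ j is rank(N^{j−1}) − rank(N^j), giving [2, 1, 1]. So we have 1 block(s) of size 3, 1 block(s) of size 1 → block sizes [3, 1]

Assembling the blocks gives a Jordan form
J =
  [1, 1, 0, 0]
  [0, 1, 1, 0]
  [0, 0, 1, 0]
  [0, 0, 0, 1]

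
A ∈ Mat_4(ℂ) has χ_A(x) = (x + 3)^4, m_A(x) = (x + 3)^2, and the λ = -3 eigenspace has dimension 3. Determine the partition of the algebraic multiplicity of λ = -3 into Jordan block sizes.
Block sizes for λ = -3: [2, 1, 1]

Step 1 — from the characteristic polynomial, algebraic multiplicity of λ = -3 is 4. From dim ker(A − (-3)·I) = 3, there are exactly 3 Jordan blocks for λ = -3.
Step 2 — from the minimal polynomial, the factor (x + 3)^2 tells us the largest block for λ = -3 has size 2.
Step 3 — with total size 4, 3 blocks, and largest block 2, the block sizes (in nonincreasing order) are [2, 1, 1].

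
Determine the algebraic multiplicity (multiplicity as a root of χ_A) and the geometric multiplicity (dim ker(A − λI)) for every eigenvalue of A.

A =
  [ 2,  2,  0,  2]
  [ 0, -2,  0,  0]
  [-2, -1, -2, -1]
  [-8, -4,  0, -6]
λ = -2: alg = 4, geom = 3

Step 1 — factor the characteristic polynomial to read off the algebraic multiplicities:
  χ_A(x) = (x + 2)^4

Step 2 — compute geometric multiplicities via the rank-nullity identity g(λ) = n − rank(A − λI):
  rank(A − (-2)·I) = 1, so dim ker(A − (-2)·I) = n − 1 = 3

Summary:
  λ = -2: algebraic multiplicity = 4, geometric multiplicity = 3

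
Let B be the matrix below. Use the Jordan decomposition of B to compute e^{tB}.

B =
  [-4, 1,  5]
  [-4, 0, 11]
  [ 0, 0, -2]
e^{tB} =
  [-2*t*exp(-2*t) + exp(-2*t), t*exp(-2*t), t^2*exp(-2*t)/2 + 5*t*exp(-2*t)]
  [-4*t*exp(-2*t), 2*t*exp(-2*t) + exp(-2*t), t^2*exp(-2*t) + 11*t*exp(-2*t)]
  [0, 0, exp(-2*t)]

Strategy: write B = P · J · P⁻¹ where J is a Jordan canonical form, so e^{tB} = P · e^{tJ} · P⁻¹, and e^{tJ} can be computed block-by-block.

B has Jordan form
J =
  [-2,  1,  0]
  [ 0, -2,  1]
  [ 0,  0, -2]
(up to reordering of blocks).

Per-block formulas:
  For a 3×3 Jordan block J_3(-2): exp(t · J_3(-2)) = e^(-2t)·(I + t·N + (t^2/2)·N^2), where N is the 3×3 nilpotent shift.

After assembling e^{tJ} and conjugating by P, we get:

e^{tB} =
  [-2*t*exp(-2*t) + exp(-2*t), t*exp(-2*t), t^2*exp(-2*t)/2 + 5*t*exp(-2*t)]
  [-4*t*exp(-2*t), 2*t*exp(-2*t) + exp(-2*t), t^2*exp(-2*t) + 11*t*exp(-2*t)]
  [0, 0, exp(-2*t)]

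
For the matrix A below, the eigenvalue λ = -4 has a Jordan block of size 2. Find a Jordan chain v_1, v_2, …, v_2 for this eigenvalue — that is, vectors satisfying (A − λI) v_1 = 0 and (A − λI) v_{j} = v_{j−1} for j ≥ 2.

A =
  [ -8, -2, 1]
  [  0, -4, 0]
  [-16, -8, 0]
A Jordan chain for λ = -4 of length 2:
v_1 = (-4, 0, -16)ᵀ
v_2 = (1, 0, 0)ᵀ

Let N = A − (-4)·I. We want v_2 with N^2 v_2 = 0 but N^1 v_2 ≠ 0; then v_{j-1} := N · v_j for j = 2, …, 2.

Pick v_2 = (1, 0, 0)ᵀ.
Then v_1 = N · v_2 = (-4, 0, -16)ᵀ.

Sanity check: (A − (-4)·I) v_1 = (0, 0, 0)ᵀ = 0. ✓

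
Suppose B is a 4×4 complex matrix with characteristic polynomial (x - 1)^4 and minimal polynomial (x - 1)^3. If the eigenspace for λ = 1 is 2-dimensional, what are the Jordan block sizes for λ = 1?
Block sizes for λ = 1: [3, 1]

Step 1 — from the characteristic polynomial, algebraic multiplicity of λ = 1 is 4. From dim ker(B − (1)·I) = 2, there are exactly 2 Jordan blocks for λ = 1.
Step 2 — from the minimal polynomial, the factor (x − 1)^3 tells us the largest block for λ = 1 has size 3.
Step 3 — with total size 4, 2 blocks, and largest block 3, the block sizes (in nonincreasing order) are [3, 1].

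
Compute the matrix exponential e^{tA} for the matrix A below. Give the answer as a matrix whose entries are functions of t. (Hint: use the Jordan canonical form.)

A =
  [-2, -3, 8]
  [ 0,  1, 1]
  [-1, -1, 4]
e^{tA} =
  [t^2*exp(t)/2 - 3*t*exp(t) + exp(t), t^2*exp(t)/2 - 3*t*exp(t), -3*t^2*exp(t)/2 + 8*t*exp(t)]
  [-t^2*exp(t)/2, -t^2*exp(t)/2 + exp(t), 3*t^2*exp(t)/2 + t*exp(t)]
  [-t*exp(t), -t*exp(t), 3*t*exp(t) + exp(t)]

Strategy: write A = P · J · P⁻¹ where J is a Jordan canonical form, so e^{tA} = P · e^{tJ} · P⁻¹, and e^{tJ} can be computed block-by-block.

A has Jordan form
J =
  [1, 1, 0]
  [0, 1, 1]
  [0, 0, 1]
(up to reordering of blocks).

Per-block formulas:
  For a 3×3 Jordan block J_3(1): exp(t · J_3(1)) = e^(1t)·(I + t·N + (t^2/2)·N^2), where N is the 3×3 nilpotent shift.

After assembling e^{tJ} and conjugating by P, we get:

e^{tA} =
  [t^2*exp(t)/2 - 3*t*exp(t) + exp(t), t^2*exp(t)/2 - 3*t*exp(t), -3*t^2*exp(t)/2 + 8*t*exp(t)]
  [-t^2*exp(t)/2, -t^2*exp(t)/2 + exp(t), 3*t^2*exp(t)/2 + t*exp(t)]
  [-t*exp(t), -t*exp(t), 3*t*exp(t) + exp(t)]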